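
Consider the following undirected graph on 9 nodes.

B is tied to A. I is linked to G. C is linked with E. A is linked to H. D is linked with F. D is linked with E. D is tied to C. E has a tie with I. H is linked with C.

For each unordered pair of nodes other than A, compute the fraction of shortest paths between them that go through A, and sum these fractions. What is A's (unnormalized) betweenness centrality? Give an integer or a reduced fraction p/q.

7

Pairs whose geodesics pass through A — H–B: 1; G–B: 1; C–B: 1; B–D: 1; B–I: 1; B–F: 1; B–E: 1.
All other pairs contribute 0.
Summing the contributions gives betweenness(A) = 7.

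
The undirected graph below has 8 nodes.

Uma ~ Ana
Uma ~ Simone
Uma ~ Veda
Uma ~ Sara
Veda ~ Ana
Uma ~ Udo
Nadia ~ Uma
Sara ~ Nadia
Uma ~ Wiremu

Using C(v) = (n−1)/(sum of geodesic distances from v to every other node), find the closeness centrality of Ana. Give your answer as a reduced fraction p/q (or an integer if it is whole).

7/12

Distances from Ana: Nadia:2, Sara:2, Simone:2, Udo:2, Uma:1, Veda:1, Wiremu:2. Sum = 12.
n = 8, so closeness = 7/12.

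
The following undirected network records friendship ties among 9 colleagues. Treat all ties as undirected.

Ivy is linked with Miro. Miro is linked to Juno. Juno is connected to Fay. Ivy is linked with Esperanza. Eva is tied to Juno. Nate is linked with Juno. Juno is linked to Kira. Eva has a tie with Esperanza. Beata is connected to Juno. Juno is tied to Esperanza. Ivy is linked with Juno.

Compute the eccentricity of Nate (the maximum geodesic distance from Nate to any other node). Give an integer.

Distances from Nate: Beata:2, Esperanza:2, Eva:2, Fay:2, Ivy:2, Juno:1, Kira:2, Miro:2.
The largest is 2 (to Beata, Kira, Esperanza, Miro, Ivy, Eva, and Fay), so the eccentricity of Nate is 2.

2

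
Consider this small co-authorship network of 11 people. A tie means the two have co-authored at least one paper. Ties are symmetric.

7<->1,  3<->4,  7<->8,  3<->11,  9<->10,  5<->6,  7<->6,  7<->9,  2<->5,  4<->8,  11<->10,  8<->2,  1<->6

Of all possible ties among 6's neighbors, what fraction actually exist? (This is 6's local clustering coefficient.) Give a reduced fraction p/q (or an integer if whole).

6's neighbors: 1, 5, and 7 (k = 3).
Possible neighbor pairs: C(3,2) = 3. Edges among them: 1–7 → e = 1.
Clustering(6) = 1/3.

1/3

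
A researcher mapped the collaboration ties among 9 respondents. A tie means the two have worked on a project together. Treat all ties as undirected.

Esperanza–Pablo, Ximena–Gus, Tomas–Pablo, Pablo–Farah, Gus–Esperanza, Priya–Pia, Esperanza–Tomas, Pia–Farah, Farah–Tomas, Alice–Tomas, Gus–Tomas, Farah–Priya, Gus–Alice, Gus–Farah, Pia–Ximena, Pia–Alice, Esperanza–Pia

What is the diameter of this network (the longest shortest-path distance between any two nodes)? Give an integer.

Eccentricity of each node (its greatest distance to any other): Alice:2, Esperanza:2, Farah:2, Gus:2, Pablo:3, Pia:2, Priya:2, Tomas:2, Ximena:3.
The maximum eccentricity is 3, realized for instance by the pair Ximena–Pablo via Ximena – Pia – Farah – Pablo. So the diameter is 3.

3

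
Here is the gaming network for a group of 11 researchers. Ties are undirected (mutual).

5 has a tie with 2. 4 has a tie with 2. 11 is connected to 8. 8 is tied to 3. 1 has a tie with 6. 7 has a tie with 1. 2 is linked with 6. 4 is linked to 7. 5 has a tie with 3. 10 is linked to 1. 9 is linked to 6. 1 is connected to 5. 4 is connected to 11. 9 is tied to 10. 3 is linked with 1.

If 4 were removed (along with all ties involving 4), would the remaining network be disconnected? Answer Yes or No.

Even without 4, every remaining node can still reach every other (the residual graph is connected), so 4 is not a cut vertex.

No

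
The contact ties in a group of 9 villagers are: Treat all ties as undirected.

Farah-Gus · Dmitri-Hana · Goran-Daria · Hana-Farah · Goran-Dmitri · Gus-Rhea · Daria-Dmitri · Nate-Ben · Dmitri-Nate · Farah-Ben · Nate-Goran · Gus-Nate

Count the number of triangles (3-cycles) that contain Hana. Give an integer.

Hana's neighbors are Dmitri and Farah, but none of them are tied to each other, so no triangle contains Hana.

0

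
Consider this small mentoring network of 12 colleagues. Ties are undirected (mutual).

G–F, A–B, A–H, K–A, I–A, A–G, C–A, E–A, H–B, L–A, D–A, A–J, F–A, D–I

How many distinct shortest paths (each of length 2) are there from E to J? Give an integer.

The shortest distance is 2, and the only length-2 path is E–A–J. So there is exactly 1 shortest path.

1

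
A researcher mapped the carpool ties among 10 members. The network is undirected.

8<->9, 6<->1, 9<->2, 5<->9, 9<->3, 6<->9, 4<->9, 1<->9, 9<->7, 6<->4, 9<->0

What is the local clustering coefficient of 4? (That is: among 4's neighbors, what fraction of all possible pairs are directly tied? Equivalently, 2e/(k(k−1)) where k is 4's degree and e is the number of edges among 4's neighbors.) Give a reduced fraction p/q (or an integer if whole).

1

4's neighbors: 6 and 9 (k = 2).
Possible neighbor pairs: C(2,2) = 1. Edges among them: 6–9 → e = 1.
Clustering(4) = 1/1.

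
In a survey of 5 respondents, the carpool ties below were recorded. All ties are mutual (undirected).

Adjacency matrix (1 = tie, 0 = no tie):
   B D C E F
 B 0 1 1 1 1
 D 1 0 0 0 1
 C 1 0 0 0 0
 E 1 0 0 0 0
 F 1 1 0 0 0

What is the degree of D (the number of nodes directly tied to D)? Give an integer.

D is directly tied to B and F. That is 2 neighbors, so the degree of D is 2.

2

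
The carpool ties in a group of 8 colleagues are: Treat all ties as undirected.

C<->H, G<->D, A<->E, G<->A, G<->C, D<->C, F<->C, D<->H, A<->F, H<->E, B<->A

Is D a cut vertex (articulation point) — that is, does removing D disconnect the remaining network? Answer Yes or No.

No

Even without D, every remaining node can still reach every other (the residual graph is connected), so D is not a cut vertex.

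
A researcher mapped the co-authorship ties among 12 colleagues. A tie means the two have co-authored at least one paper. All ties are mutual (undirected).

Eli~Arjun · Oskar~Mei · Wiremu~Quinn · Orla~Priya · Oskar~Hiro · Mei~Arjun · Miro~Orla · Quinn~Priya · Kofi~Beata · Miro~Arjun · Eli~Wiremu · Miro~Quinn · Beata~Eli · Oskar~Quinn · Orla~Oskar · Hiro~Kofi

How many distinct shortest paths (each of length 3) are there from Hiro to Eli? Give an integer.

1

The shortest distance is 3, and the only length-3 path is Hiro–Kofi–Beata–Eli. So there is exactly 1 shortest path.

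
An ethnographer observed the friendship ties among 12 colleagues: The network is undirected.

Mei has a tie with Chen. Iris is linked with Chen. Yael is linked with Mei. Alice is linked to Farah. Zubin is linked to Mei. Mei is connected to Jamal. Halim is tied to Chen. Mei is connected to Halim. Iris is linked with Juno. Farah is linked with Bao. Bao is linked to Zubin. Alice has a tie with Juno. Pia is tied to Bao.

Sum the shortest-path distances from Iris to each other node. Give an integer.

Distances from Iris: Alice:2, Bao:4, Chen:1, Farah:3, Halim:2, Jamal:3, Juno:1, Mei:2, Pia:5, Yael:3, Zubin:3.
Sum = 2 + 4 + 1 + 3 + 2 + 3 + 1 + 2 + 5 + 3 + 3 = 29.

29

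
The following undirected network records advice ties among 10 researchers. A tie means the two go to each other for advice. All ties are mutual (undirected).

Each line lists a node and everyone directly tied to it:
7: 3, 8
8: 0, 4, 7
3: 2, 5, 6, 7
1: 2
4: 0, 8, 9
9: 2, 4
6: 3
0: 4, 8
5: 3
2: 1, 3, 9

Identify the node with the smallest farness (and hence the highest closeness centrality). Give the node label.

3

Farness (sum of distances to all others) for each node — 0:24, 1:25, 2:17, 3:16, 4:21, 5:24, 6:24, 7:18, 8:20, 9:19.
The smallest farness is 16, for 3, so 3 has the highest closeness.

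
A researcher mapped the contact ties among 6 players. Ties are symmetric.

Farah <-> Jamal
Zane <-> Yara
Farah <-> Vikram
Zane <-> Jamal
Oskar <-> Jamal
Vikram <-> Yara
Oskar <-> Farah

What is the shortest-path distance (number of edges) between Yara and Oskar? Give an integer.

3

One shortest route is Yara – Vikram – Farah – Oskar, which uses 3 edges, and at distance 2 from Yara we only reach {Farah, Jamal}, which does not include Oskar. So d(Yara,Oskar) = 3.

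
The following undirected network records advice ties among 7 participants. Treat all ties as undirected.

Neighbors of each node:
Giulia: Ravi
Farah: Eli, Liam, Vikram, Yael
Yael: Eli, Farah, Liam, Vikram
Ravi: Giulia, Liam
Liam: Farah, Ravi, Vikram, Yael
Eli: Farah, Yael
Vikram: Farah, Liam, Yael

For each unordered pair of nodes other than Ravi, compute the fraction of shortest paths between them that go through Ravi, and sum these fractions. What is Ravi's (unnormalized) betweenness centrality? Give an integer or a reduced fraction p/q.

5

Pairs whose geodesics pass through Ravi — Giulia–Liam: 1; Giulia–Yael: 1; Giulia–Farah: 1; Giulia–Eli: 2/2; Giulia–Vikram: 1.
All other pairs contribute 0.
Summing the contributions gives betweenness(Ravi) = 5.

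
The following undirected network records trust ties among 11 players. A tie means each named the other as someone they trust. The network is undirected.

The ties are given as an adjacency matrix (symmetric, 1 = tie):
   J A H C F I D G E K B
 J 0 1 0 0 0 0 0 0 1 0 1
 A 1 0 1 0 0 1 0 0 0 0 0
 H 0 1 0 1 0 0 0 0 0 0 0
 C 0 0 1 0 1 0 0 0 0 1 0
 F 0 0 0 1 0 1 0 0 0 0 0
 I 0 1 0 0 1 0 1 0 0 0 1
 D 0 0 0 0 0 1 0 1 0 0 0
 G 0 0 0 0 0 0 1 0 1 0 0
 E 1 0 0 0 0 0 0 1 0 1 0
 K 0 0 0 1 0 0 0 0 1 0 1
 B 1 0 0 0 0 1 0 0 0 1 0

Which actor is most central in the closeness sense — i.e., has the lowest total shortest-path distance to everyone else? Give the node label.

Farness (sum of distances to all others) for each node — A:19, B:19, C:20, D:22, E:20, F:21, G:24, H:23, I:17, J:20, K:19.
The smallest farness is 17, for I, so I has the highest closeness.

I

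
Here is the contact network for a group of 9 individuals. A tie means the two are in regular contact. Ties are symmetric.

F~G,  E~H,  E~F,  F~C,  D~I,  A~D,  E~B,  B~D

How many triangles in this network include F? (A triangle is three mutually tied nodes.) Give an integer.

F's neighbors are C, E, and G, but none of them are tied to each other, so no triangle contains F.

0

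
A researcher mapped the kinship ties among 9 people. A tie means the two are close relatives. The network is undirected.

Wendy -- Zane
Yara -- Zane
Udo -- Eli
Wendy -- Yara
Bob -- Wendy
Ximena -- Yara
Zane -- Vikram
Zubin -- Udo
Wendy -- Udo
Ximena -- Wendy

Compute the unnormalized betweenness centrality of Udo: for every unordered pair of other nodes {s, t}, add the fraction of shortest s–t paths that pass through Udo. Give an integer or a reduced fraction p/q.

Pairs whose geodesics pass through Udo — Bob–Eli: 1; Bob–Zubin: 1; Wendy–Eli: 1; Wendy–Zubin: 1; Yara–Eli: 1; Yara–Zubin: 1; Eli–Vikram: 1; Eli–Zubin: 1; Eli–Ximena: 1; Eli–Zane: 1; Vikram–Zubin: 1; Zubin–Ximena: 1; Zubin–Zane: 1.
All other pairs contribute 0.
Summing the contributions gives betweenness(Udo) = 13.

13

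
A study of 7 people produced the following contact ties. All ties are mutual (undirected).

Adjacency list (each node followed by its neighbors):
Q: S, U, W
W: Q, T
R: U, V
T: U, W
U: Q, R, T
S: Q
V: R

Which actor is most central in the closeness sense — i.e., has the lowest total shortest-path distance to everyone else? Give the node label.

Farness (sum of distances to all others) for each node — Q:10, R:12, S:15, T:12, U:9, V:17, W:13.
The smallest farness is 9, for U, so U has the highest closeness.

U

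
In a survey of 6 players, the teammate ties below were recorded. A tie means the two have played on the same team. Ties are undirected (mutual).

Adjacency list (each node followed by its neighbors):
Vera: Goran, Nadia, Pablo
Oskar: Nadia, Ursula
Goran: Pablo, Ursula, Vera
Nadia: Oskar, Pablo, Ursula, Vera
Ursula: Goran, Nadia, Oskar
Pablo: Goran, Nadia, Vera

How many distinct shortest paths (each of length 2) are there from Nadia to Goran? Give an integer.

The shortest distance is 2. The length-2 paths are: Nadia–Vera–Goran; Nadia–Ursula–Goran; Nadia–Pablo–Goran.
That gives 3 distinct shortest paths.

3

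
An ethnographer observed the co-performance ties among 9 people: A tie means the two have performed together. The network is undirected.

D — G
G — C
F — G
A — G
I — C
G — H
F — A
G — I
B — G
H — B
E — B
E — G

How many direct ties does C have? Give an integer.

C is directly tied to G and I. That is 2 neighbors, so the degree of C is 2.

2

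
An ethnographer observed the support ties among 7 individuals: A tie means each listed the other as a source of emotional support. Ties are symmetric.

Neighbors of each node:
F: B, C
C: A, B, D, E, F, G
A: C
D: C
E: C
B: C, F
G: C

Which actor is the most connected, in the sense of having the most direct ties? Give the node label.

C

Degrees — A:1, B:2, C:6, D:1, E:1, F:2, G:1.
The maximum is 6, attained only by C.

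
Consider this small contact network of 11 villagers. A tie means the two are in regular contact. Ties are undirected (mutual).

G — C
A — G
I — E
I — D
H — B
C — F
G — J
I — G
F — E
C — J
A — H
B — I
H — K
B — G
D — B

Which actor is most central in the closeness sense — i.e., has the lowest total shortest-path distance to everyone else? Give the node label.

G

Farness (sum of distances to all others) for each node — A:21, B:17, C:21, D:23, E:23, F:26, G:16, H:22, I:17, J:23, K:31.
The smallest farness is 16, for G, so G has the highest closeness.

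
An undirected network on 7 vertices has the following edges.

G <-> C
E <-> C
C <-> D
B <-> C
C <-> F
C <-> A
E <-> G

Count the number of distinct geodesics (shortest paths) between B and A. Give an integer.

1

The shortest distance is 2, and the only length-2 path is B–C–A. So there is exactly 1 shortest path.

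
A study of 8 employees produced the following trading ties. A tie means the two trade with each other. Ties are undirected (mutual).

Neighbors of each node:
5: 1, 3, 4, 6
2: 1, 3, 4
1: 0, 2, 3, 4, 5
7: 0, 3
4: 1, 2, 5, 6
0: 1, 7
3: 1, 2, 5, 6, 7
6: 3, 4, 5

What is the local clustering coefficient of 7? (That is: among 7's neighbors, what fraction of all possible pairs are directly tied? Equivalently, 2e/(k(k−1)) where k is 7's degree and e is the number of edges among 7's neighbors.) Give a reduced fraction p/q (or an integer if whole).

0

7's neighbors: 0 and 3 (k = 2).
Possible neighbor pairs: C(2,2) = 1. Edges among them: none → e = 0.
Clustering(7) = 0/1.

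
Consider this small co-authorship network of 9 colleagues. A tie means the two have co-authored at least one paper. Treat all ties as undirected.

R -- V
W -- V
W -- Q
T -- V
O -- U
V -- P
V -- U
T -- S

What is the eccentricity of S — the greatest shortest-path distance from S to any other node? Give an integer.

Distances from S: O:4, P:3, Q:4, R:3, T:1, U:3, V:2, W:3.
The largest is 4 (to O and Q), so the eccentricity of S is 4.

4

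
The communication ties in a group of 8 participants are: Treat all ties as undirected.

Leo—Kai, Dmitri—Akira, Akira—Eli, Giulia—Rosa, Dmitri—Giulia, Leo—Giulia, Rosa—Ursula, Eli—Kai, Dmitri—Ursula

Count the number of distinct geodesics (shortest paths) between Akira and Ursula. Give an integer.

1

The shortest distance is 2, and the only length-2 path is Akira–Dmitri–Ursula. So there is exactly 1 shortest path.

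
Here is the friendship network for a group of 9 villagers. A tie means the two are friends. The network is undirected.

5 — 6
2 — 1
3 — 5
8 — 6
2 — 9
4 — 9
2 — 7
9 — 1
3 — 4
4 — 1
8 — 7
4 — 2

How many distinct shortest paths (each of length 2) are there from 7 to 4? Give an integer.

The shortest distance is 2, and the only length-2 path is 7–2–4. So there is exactly 1 shortest path.

1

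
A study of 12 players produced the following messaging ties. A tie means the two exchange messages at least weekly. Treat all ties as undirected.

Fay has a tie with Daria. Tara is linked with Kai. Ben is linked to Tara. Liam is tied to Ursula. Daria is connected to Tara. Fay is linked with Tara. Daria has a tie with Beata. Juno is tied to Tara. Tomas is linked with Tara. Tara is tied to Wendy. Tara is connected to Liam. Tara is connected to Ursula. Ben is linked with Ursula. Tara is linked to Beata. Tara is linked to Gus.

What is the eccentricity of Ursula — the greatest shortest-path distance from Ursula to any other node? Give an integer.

2

Distances from Ursula: Beata:2, Ben:1, Daria:2, Fay:2, Gus:2, Juno:2, Kai:2, Liam:1, Tara:1, Tomas:2, Wendy:2.
The largest is 2 (to Fay, Beata, Kai, Wendy, Juno, Gus, Tomas, and Daria), so the eccentricity of Ursula is 2.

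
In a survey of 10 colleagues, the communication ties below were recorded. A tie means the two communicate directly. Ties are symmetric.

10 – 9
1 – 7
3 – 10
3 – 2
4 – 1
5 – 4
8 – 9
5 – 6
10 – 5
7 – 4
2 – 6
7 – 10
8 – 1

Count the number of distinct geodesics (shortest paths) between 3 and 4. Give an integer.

The shortest distance is 3. The length-3 paths are: 3–10–7–4; 3–10–5–4.
That gives 2 distinct shortest paths.

2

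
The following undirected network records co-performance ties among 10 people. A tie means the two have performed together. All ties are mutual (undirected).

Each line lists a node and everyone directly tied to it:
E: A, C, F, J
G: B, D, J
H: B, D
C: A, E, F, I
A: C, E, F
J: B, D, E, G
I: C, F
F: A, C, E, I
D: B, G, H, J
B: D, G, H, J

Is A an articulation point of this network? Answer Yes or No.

Even without A, every remaining node can still reach every other (the residual graph is connected), so A is not a cut vertex.

No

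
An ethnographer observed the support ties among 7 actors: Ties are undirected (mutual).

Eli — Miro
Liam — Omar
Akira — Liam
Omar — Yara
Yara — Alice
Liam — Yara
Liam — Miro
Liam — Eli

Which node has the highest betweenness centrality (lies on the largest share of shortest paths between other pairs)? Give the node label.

Liam

Unnormalized betweenness of each node: Akira:0, Alice:0, Eli:0, Liam:11, Miro:0, Omar:0, Yara:5.
Liam has the largest value, 11, making it the main broker — the node through which the most shortest paths run.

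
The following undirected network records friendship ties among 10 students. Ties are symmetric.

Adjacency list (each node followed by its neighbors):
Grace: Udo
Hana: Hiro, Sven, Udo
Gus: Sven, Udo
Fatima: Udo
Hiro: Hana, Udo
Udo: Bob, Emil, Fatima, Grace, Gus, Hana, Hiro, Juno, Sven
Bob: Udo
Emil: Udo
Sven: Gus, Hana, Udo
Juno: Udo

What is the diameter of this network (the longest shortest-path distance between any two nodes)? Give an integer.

2

Eccentricity of each node (its greatest distance to any other): Bob:2, Emil:2, Fatima:2, Grace:2, Gus:2, Hana:2, Hiro:2, Juno:2, Sven:2, Udo:1.
The maximum eccentricity is 2, realized for instance by the pair Sven–Emil via Sven – Udo – Emil. So the diameter is 2.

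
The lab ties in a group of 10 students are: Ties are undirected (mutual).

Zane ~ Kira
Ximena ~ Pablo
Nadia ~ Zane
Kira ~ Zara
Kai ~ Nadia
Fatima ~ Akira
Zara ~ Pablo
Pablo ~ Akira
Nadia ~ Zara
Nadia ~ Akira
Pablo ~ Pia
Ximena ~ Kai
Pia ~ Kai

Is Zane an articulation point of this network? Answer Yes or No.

Even without Zane, every remaining node can still reach every other (the residual graph is connected), so Zane is not a cut vertex.

No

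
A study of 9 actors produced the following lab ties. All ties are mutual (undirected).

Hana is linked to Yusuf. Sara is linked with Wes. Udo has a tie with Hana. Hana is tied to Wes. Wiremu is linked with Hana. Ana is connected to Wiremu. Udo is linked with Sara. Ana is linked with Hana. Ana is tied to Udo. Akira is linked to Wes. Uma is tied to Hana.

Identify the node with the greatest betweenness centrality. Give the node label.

Hana

Unnormalized betweenness of each node: Akira:0, Ana:5/6, Hana:115/6, Sara:1, Udo:19/6, Uma:0, Wes:53/6, Wiremu:0, Yusuf:0.
Hana has the largest value, 115/6, making it the main broker — the node through which the most shortest paths run.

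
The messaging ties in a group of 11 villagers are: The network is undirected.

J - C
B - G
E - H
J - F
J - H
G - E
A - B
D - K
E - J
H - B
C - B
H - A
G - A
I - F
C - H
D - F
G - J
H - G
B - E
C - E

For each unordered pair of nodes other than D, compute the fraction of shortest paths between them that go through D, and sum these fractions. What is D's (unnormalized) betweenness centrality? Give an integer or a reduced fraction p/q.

Pairs whose geodesics pass through D — H–K: 1; B–K: 4/4; C–K: 1; G–K: 1; J–K: 1; E–K: 1; A–K: 2/2; F–K: 1; I–K: 1.
All other pairs contribute 0.
Summing the contributions gives betweenness(D) = 9.

9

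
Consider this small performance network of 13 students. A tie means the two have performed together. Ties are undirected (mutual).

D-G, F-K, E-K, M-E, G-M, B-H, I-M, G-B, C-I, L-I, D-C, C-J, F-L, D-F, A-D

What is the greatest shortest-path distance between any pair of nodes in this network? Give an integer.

Eccentricity of each node (its greatest distance to any other): A:4, B:4, C:4, D:3, E:4, F:4, G:3, H:5, I:4, J:5, K:5, L:5, M:3.
The maximum eccentricity is 5, realized for instance by the pair J–H via J – C – D – G – B – H. So the diameter is 5.

5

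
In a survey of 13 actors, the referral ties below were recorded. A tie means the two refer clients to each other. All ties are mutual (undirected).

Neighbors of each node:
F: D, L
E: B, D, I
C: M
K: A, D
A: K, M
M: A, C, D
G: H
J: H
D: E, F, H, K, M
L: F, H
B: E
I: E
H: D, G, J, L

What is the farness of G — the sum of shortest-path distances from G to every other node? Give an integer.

35

Distances from G: A:4, B:4, C:4, D:2, E:3, F:3, H:1, I:4, J:2, K:3, L:2, M:3.
Sum = 4 + 4 + 4 + 2 + 3 + 3 + 1 + 4 + 2 + 3 + 2 + 3 = 35.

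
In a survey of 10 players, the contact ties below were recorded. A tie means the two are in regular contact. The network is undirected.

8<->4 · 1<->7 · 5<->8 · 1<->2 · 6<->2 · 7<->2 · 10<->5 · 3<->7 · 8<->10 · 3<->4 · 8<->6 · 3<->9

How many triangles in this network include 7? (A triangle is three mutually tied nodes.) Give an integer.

7's neighbors: 1, 2, and 3.
Neighbor pairs that are themselves tied: 7–1–2. Each forms one triangle with 7, for 1 in total.

1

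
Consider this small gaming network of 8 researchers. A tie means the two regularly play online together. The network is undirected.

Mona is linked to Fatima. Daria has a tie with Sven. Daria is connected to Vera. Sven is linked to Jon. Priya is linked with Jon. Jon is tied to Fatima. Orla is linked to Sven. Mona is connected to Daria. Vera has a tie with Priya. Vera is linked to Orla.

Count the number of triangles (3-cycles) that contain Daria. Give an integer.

0

Daria's neighbors are Mona, Sven, and Vera, but none of them are tied to each other, so no triangle contains Daria.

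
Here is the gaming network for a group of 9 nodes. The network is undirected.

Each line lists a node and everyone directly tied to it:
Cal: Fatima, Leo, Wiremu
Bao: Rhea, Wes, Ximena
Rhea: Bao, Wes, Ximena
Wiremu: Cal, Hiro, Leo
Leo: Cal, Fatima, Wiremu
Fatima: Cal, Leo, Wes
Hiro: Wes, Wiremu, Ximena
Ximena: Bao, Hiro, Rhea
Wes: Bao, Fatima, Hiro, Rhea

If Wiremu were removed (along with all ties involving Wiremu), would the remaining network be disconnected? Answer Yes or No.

No

Even without Wiremu, every remaining node can still reach every other (the residual graph is connected), so Wiremu is not a cut vertex.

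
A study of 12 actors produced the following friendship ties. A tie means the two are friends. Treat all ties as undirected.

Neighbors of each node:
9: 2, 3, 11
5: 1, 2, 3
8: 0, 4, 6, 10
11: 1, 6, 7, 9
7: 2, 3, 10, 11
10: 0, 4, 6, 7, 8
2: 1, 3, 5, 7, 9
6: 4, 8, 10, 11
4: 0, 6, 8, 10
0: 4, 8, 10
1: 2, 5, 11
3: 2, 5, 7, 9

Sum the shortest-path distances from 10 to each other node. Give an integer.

20

Distances from 10: 0:1, 1:3, 2:2, 3:2, 4:1, 5:3, 6:1, 7:1, 8:1, 9:3, 11:2.
Sum = 1 + 3 + 2 + 2 + 1 + 3 + 1 + 1 + 1 + 3 + 2 = 20.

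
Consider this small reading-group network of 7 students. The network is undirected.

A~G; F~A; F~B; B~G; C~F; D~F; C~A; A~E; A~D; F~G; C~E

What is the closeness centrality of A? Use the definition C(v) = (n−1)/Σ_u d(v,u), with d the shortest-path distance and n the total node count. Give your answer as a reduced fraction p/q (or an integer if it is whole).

Distances from A: B:2, C:1, D:1, E:1, F:1, G:1. Sum = 7.
n = 7, so closeness = 6/7.

6/7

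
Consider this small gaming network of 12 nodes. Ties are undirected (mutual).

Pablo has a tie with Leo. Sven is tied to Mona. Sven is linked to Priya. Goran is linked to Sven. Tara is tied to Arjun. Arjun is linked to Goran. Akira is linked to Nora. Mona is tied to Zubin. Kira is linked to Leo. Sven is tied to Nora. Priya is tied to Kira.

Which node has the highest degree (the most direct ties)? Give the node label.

Degrees — Akira:1, Arjun:2, Goran:2, Kira:2, Leo:2, Mona:2, Nora:2, Pablo:1, Priya:2, Sven:4, Tara:1, Zubin:1.
The maximum is 4, attained only by Sven.

Sven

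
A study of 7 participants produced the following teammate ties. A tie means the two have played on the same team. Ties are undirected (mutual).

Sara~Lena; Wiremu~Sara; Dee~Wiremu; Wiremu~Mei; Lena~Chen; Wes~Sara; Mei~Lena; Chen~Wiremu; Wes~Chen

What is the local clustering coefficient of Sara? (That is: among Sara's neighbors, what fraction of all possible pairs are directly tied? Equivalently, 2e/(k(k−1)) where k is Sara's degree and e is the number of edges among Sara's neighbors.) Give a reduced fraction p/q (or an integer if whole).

0

Sara's neighbors: Lena, Wes, and Wiremu (k = 3).
Possible neighbor pairs: C(3,2) = 3. Edges among them: none → e = 0.
Clustering(Sara) = 0/3 = 0.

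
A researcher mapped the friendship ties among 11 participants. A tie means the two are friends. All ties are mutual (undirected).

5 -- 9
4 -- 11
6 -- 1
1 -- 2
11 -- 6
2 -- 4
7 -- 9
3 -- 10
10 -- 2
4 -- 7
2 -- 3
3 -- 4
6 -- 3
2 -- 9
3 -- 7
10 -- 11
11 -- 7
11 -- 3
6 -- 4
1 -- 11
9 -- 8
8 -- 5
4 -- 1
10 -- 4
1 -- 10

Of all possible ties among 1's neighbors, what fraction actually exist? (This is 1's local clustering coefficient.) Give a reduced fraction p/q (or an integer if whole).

7/10

1's neighbors: 2, 4, 6, 10, and 11 (k = 5).
Possible neighbor pairs: C(5,2) = 10. Edges among them: 2–4, 2–10, 4–6, 4–10, 4–11, 6–11, 10–11 → e = 7.
Clustering(1) = 7/10.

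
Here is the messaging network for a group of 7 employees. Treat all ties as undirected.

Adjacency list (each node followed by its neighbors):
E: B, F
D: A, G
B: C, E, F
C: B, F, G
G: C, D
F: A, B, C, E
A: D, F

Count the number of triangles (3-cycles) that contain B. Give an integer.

2

B's neighbors: C, E, and F.
Neighbor pairs that are themselves tied: B–C–F; B–E–F. Each forms one triangle with B, for 2 in total.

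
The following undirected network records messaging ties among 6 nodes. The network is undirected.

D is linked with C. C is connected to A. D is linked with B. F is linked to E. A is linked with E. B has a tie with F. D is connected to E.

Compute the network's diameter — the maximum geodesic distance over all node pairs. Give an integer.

Eccentricity of each node (its greatest distance to any other): A:3, B:3, C:3, D:2, E:2, F:3.
The maximum eccentricity is 3, realized for instance by the pair F–C via F – B – D – C. So the diameter is 3.

3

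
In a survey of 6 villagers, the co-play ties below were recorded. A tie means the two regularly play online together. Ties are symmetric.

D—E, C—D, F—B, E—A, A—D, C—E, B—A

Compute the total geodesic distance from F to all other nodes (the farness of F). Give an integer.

Distances from F: A:2, B:1, C:4, D:3, E:3.
Sum = 2 + 1 + 4 + 3 + 3 = 13.

13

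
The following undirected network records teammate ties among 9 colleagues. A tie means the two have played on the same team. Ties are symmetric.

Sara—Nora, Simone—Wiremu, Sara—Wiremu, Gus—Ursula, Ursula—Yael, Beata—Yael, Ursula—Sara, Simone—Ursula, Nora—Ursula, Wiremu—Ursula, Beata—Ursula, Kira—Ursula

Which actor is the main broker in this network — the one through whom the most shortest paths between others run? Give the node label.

Unnormalized betweenness of each node: Beata:0, Gus:0, Kira:0, Nora:0, Sara:1/2, Simone:0, Ursula:23, Wiremu:1/2, Yael:0.
Ursula has the largest value, 23, making it the main broker — the node through which the most shortest paths run.

Ursula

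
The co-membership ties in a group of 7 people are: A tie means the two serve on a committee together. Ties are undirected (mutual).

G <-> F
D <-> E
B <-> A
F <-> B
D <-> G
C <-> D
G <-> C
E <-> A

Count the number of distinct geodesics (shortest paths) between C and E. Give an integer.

1

The shortest distance is 2, and the only length-2 path is C–D–E. So there is exactly 1 shortest path.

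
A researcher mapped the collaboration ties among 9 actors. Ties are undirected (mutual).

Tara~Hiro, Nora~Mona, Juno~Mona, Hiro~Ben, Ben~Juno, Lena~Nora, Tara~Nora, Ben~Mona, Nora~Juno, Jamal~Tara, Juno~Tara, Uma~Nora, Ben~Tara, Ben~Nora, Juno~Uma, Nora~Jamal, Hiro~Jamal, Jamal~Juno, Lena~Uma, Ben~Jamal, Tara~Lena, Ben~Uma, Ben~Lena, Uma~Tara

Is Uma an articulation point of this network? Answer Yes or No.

No

Even without Uma, every remaining node can still reach every other (the residual graph is connected), so Uma is not a cut vertex.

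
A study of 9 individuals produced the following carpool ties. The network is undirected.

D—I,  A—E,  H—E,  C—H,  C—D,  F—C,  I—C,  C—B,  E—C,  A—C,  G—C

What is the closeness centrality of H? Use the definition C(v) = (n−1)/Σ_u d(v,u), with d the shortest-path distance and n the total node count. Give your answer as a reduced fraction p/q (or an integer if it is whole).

Distances from H: A:2, B:2, C:1, D:2, E:1, F:2, G:2, I:2. Sum = 14.
n = 9, so closeness = 8/14 = 4/7.

4/7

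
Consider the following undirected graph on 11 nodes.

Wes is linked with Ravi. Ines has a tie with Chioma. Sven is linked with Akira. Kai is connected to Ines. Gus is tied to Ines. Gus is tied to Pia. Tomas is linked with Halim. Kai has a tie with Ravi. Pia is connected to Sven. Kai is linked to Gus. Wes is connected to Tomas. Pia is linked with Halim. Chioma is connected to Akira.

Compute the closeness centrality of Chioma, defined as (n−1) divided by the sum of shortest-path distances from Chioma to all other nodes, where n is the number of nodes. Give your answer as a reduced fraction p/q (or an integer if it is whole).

10/27

Distances from Chioma: Akira:1, Gus:2, Halim:4, Ines:1, Kai:2, Pia:3, Ravi:3, Sven:2, Tomas:5, Wes:4. Sum = 27.
n = 11, so closeness = 10/27.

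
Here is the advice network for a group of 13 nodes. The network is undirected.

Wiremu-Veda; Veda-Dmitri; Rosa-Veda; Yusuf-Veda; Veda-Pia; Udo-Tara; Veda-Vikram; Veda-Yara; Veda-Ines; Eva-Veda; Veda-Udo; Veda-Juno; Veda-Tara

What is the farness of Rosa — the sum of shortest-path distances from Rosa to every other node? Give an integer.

23

Distances from Rosa: Dmitri:2, Eva:2, Ines:2, Juno:2, Pia:2, Tara:2, Udo:2, Veda:1, Vikram:2, Wiremu:2, Yara:2, Yusuf:2.
Sum = 2 + 2 + 2 + 2 + 2 + 2 + 2 + 1 + 2 + 2 + 2 + 2 = 23.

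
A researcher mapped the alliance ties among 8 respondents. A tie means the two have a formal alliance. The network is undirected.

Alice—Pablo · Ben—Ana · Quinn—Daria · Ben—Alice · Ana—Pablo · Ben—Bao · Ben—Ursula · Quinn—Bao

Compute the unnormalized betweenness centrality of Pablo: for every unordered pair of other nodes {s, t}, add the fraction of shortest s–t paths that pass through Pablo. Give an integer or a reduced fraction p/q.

1/2

Pairs whose geodesics pass through Pablo — Ana–Alice: 1/2.
All other pairs contribute 0.
Summing the contributions gives betweenness(Pablo) = 1/2.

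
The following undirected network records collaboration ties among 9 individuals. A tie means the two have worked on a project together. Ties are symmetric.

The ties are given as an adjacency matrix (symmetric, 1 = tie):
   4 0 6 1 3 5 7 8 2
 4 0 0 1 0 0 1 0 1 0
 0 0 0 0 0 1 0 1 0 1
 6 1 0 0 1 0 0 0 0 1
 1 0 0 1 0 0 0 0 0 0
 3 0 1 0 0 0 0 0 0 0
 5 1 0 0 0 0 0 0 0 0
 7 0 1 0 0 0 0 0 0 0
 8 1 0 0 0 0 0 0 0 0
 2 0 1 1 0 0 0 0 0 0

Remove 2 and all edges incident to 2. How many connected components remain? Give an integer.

Without 2, the remaining ties split the others into: {1, 4, 5, 6, 8}; {0, 3, 7}.
That's 2 separate components.

2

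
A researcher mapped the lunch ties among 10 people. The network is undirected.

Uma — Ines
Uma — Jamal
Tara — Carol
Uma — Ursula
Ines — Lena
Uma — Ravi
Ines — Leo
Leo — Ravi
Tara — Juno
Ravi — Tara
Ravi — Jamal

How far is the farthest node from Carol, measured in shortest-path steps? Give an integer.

Distances from Carol: Ines:4, Jamal:3, Juno:2, Lena:5, Leo:3, Ravi:2, Tara:1, Uma:3, Ursula:4.
The largest is 5 (to Lena), so the eccentricity of Carol is 5.

5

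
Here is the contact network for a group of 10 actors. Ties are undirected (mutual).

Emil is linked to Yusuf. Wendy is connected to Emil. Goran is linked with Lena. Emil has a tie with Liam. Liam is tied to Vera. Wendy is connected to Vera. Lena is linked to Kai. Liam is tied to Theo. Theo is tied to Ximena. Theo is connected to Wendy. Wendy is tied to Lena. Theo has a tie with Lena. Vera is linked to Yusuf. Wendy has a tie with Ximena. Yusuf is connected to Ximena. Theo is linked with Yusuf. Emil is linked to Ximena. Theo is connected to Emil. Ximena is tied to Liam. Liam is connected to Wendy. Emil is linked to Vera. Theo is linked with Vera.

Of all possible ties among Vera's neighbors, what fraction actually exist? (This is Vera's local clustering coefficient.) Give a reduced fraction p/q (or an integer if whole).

Vera's neighbors: Emil, Liam, Theo, Wendy, and Yusuf (k = 5).
Possible neighbor pairs: C(5,2) = 10. Edges among them: Emil–Liam, Emil–Theo, Emil–Wendy, Emil–Yusuf, Liam–Theo, Liam–Wendy, Theo–Wendy, Theo–Yusuf → e = 8.
Clustering(Vera) = 8/10 = 4/5.

4/5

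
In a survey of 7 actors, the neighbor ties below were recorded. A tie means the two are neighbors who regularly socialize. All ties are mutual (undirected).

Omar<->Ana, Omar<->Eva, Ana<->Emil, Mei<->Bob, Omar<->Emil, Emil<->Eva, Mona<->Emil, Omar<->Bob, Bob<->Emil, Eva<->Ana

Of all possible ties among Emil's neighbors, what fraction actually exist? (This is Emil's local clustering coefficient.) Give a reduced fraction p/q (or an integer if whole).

2/5

Emil's neighbors: Ana, Bob, Eva, Mona, and Omar (k = 5).
Possible neighbor pairs: C(5,2) = 10. Edges among them: Ana–Eva, Ana–Omar, Bob–Omar, Eva–Omar → e = 4.
Clustering(Emil) = 4/10 = 2/5.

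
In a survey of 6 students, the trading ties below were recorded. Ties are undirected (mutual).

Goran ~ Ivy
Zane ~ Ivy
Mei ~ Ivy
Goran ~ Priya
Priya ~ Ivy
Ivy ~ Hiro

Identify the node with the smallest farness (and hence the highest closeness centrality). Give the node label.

Ivy

Farness (sum of distances to all others) for each node — Goran:8, Hiro:9, Ivy:5, Mei:9, Priya:8, Zane:9.
The smallest farness is 5, for Ivy, so Ivy has the highest closeness.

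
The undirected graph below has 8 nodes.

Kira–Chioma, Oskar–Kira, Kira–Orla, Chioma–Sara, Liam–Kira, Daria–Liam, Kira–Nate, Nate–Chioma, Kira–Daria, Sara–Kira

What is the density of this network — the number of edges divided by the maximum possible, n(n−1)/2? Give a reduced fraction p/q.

There are 10 edges and 8 nodes, so the maximum possible is C(8,2) = 28.
Density = 10/28 = 5/14.

5/14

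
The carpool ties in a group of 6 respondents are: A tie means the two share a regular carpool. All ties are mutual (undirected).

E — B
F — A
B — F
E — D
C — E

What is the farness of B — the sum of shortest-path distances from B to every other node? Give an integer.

8

Distances from B: A:2, C:2, D:2, E:1, F:1.
Sum = 2 + 2 + 2 + 1 + 1 = 8.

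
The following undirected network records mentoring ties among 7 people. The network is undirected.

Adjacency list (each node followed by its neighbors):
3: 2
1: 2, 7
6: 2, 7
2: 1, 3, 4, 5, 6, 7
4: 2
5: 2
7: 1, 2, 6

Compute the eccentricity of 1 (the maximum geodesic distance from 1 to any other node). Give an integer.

Distances from 1: 2:1, 3:2, 4:2, 5:2, 6:2, 7:1.
The largest is 2 (to 6, 5, 3, and 4), so the eccentricity of 1 is 2.

2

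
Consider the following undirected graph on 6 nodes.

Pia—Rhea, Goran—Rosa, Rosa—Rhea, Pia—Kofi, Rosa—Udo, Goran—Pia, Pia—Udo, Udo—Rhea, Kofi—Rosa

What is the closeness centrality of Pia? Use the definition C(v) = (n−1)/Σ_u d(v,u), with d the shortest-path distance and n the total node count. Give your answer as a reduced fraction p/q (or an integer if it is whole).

Distances from Pia: Goran:1, Kofi:1, Rhea:1, Rosa:2, Udo:1. Sum = 6.
n = 6, so closeness = 5/6.

5/6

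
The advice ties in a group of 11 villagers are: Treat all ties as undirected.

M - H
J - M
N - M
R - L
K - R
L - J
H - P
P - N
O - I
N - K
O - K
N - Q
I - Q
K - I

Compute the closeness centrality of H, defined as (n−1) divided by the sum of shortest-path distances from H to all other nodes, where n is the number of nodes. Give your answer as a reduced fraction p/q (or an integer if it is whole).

Distances from H: I:4, J:2, K:3, L:3, M:1, N:2, O:4, P:1, Q:3, R:4. Sum = 27.
n = 11, so closeness = 10/27.

10/27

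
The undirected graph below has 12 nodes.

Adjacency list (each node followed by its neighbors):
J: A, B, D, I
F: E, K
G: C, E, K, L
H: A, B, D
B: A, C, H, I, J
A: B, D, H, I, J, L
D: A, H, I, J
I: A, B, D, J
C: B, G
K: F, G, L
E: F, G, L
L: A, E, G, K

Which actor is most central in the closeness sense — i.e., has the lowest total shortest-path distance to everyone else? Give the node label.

Farness (sum of distances to all others) for each node — A:17, B:21, C:22, D:24, E:24, F:32, G:22, H:24, I:23, J:23, K:24, L:18.
The smallest farness is 17, for A, so A has the highest closeness.

A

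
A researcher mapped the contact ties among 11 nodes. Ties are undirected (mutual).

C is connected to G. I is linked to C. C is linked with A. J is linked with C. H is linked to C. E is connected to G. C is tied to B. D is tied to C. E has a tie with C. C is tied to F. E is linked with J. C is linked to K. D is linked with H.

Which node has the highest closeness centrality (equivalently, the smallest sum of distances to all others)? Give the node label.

C

Farness (sum of distances to all others) for each node — A:19, B:19, C:10, D:18, E:17, F:19, G:18, H:18, I:19, J:18, K:19.
The smallest farness is 10, for C, so C has the highest closeness.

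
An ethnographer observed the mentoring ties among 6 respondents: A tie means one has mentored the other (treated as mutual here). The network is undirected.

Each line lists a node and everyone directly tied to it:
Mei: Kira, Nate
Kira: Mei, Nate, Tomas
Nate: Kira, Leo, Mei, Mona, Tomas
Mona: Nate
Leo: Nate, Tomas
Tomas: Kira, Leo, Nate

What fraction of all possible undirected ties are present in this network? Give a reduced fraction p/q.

There are 8 edges and 6 nodes, so the maximum possible is C(6,2) = 15.
Density = 8/15.

8/15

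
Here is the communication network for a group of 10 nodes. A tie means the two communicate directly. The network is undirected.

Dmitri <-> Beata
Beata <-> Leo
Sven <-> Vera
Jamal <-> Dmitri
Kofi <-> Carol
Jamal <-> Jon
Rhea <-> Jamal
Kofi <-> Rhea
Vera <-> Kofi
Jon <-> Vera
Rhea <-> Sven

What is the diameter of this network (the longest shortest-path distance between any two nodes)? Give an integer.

6

Eccentricity of each node (its greatest distance to any other): Beata:5, Carol:6, Dmitri:4, Jamal:3, Jon:4, Kofi:5, Leo:6, Rhea:4, Sven:5, Vera:5.
The maximum eccentricity is 6, realized for instance by the pair Carol–Leo via Carol – Kofi – Rhea – Jamal – Dmitri – Beata – Leo. So the diameter is 6.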